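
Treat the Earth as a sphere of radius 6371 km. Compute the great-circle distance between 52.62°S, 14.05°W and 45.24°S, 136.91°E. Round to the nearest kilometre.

8786 km

Δλ = 136.91 − -14.05 = 150.96°.
Δφ = -45.24 − -52.62 = 7.38°.
a = sin²(Δφ/2) + cos φ₁ · cos φ₂ · sin²(Δλ/2) = 0.404752.
c = 2·atan2(√a, √(1−a)) = 1.37913 rad → d = 6371·c ≈ 8786.43 km.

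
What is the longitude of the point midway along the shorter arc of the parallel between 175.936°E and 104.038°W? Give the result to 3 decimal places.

144.051°W

Signed shortest Δλ from +175.936° to -104.038° is +80.026°.
Midpoint longitude = +175.936° + (+80.026°)/2 = +175.936° + 40.013° = +215.949°.
Normalise into (−180°, 180°]: -144.051°.
(The naïve average (+175.936 + -104.038)/2 = 35.949° is on the wrong side of the globe.)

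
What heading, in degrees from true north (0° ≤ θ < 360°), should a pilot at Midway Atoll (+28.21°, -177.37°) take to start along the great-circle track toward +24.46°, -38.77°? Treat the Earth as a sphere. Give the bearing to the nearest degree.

41°

Δλ = -38.77 − -177.37 = 138.60°.
θ = atan2( sin Δλ · cos φ₂ , cos φ₁ · sin φ₂ − sin φ₁ · cos φ₂ · cos Δλ )
  = atan2(0.60196, 0.68763) = 41.199° → normalised to [0°, 360°): 41.199°.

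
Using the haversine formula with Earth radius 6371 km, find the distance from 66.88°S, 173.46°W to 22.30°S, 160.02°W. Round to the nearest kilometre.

5047 km

Δλ = -160.02 − -173.46 = 13.44°.
Δφ = -22.30 − -66.88 = 44.58°.
a = sin²(Δφ/2) + cos φ₁ · cos φ₂ · sin²(Δλ/2) = 0.148839.
c = 2·atan2(√a, √(1−a)) = 0.79214 rad → d = 6371·c ≈ 5046.74 km.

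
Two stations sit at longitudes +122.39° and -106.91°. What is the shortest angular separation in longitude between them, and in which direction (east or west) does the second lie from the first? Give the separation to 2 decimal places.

Raw difference: -106.91 − 122.39 = -229.3°.
Normalise into (−180°, 180°]: -229.3° + 360° = 130.7°.
Positive ⇒ the second point lies to the east; separation 130.70°.

130.70° east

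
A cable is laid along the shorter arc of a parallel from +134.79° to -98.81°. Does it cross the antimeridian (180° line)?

Naïve |-98.81 − 134.79| = 233.6° > 180°, so the shorter arc goes the other way round — across 180°.
Signed shortest Δλ = ((-98.81 − 134.79 + 180) mod 360) − 180 = 126.4°.
Going east by 126.4° from +134.79° passes through 180° before reaching -98.81°.

Yes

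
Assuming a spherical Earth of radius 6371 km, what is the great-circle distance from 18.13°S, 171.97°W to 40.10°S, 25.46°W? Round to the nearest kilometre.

12670 km

Δλ = -25.46 − -171.97 = 146.51°.
Δφ = -40.10 − -18.13 = -21.97°.
a = sin²(Δφ/2) + cos φ₁ · cos φ₂ · sin²(Δλ/2) = 0.702912.
c = 2·atan2(√a, √(1−a)) = 1.98868 rad → d = 6371·c ≈ 12669.86 km.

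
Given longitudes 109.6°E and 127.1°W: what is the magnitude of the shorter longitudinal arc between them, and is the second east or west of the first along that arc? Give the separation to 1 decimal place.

123.3° east

Raw difference: -127.1 − 109.6 = -236.7°.
Normalise into (−180°, 180°]: -236.7° + 360° = 123.3°.
Positive ⇒ the second point lies to the east; separation 123.3°.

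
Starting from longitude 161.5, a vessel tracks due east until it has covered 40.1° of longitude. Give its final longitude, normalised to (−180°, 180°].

Start at +161.5°; shift +40.1° → +201.6°.
+201.6° lies outside (−180°, 180°]; subtract 360° → -158.4°.

-158.4°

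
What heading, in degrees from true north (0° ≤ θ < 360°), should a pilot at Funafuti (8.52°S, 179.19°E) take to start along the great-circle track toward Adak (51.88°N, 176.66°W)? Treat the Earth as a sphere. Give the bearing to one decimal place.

Δλ = -176.66 − 179.19 = -355.85°; wrapped into (−180°, 180°]: 4.15°.
θ = atan2( sin Δλ · cos φ₂ , cos φ₁ · sin φ₂ − sin φ₁ · cos φ₂ · cos Δλ )
  = atan2(0.04467, 0.86926) = 2.942° → normalised to [0°, 360°): 2.942°.

2.9°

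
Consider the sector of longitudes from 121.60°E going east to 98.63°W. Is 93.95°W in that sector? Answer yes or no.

Band width going east from +121.60° to -98.63°: ((-98.63 − 121.60) mod 360) = 139.77°.
Offset of -93.95° east of the west edge: ((-93.95 − 121.60) mod 360) = 144.45°.
144.45° > 139.77° ⇒ outside.

No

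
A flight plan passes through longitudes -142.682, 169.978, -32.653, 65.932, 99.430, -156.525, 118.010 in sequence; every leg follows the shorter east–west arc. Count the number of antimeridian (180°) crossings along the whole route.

4

Leg 1: -142.682° → +169.978°, shortest Δλ = -47.34° (west) — crosses 180°.
Leg 2: +169.978° → -32.653°, shortest Δλ = 157.369° (east) — crosses 180°.
Leg 3: -32.653° → +65.932°, shortest Δλ = 98.585° (east) — does not cross 180°.
Leg 4: +65.932° → +99.430°, shortest Δλ = 33.498° (east) — does not cross 180°.
Leg 5: +99.430° → -156.525°, shortest Δλ = 104.045° (east) — crosses 180°.
Leg 6: -156.525° → +118.010°, shortest Δλ = -85.465° (west) — crosses 180°.
Total crossings: 4.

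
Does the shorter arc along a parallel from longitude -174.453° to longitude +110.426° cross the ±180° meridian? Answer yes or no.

Naïve |110.426 − -174.453| = 284.879° > 180°, so the shorter arc goes the other way round — across 180°.
Signed shortest Δλ = ((110.426 − -174.453 + 180) mod 360) − 180 = -75.121°.
Going west by 75.121° from -174.453° passes through 180° before reaching +110.426°.

Yes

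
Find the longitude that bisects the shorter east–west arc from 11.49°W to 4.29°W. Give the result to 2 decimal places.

Signed shortest Δλ from -11.49° to -4.29° is +7.20°.
Midpoint longitude = -11.49° + (+7.20°)/2 = -11.49° + 3.60° = -7.89°.

7.89°W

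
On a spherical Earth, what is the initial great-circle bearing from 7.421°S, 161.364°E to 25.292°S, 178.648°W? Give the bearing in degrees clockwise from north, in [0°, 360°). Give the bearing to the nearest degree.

Δλ = -178.648 − 161.364 = -340.012°; wrapped into (−180°, 180°]: 19.988°.
θ = atan2( sin Δλ · cos φ₂ , cos φ₁ · sin φ₂ − sin φ₁ · cos φ₂ · cos Δλ )
  = atan2(0.30906, -0.31391) = 135.446° → normalised to [0°, 360°): 135.446°.

135°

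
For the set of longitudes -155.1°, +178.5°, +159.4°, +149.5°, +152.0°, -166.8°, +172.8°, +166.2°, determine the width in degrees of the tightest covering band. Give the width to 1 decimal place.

Sort the longitudes: -166.8°, -155.1°, +149.5°, +152.0°, +159.4°, +166.2°, +172.8°, +178.5°.
Eastward gaps between consecutive values (wrapping around): 11.7°, 304.6°, 2.5°, 7.4°, 6.8°, 6.6°, 5.7°, 14.7°.
Largest gap = 304.6° ⇒ minimal covering band is its complement: 360° − 304.6° = 55.4°.
Band runs from +149.5° eastward to -155.1°, crossing the antimeridian.

55.4°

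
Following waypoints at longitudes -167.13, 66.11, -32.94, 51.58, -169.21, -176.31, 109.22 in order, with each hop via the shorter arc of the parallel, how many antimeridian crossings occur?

Leg 1: -167.13° → +66.11°, shortest Δλ = -126.76° (west) — crosses 180°.
Leg 2: +66.11° → -32.94°, shortest Δλ = -99.05° (west) — does not cross 180°.
Leg 3: -32.94° → +51.58°, shortest Δλ = 84.52° (east) — does not cross 180°.
Leg 4: +51.58° → -169.21°, shortest Δλ = 139.21° (east) — crosses 180°.
Leg 5: -169.21° → -176.31°, shortest Δλ = -7.1° (west) — does not cross 180°.
Leg 6: -176.31° → +109.22°, shortest Δλ = -74.47° (west) — crosses 180°.
Total crossings: 3.

3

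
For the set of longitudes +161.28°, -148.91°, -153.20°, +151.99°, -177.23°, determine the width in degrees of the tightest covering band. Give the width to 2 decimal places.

Sort the longitudes: -177.23°, -153.20°, -148.91°, +151.99°, +161.28°.
Eastward gaps between consecutive values (wrapping around): 24.03°, 4.29°, 300.90°, 9.29°, 21.49°.
Largest gap = 300.90° ⇒ minimal covering band is its complement: 360° − 300.90° = 59.10°.
Band runs from +151.99° eastward to -148.91°, crossing the antimeridian.

59.10°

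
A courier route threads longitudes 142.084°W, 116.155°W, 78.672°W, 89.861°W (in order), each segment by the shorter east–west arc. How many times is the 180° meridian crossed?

0

Leg 1: -142.084° → -116.155°, shortest Δλ = 25.929° (east) — does not cross 180°.
Leg 2: -116.155° → -78.672°, shortest Δλ = 37.483° (east) — does not cross 180°.
Leg 3: -78.672° → -89.861°, shortest Δλ = -11.189° (west) — does not cross 180°.
Total crossings: 0.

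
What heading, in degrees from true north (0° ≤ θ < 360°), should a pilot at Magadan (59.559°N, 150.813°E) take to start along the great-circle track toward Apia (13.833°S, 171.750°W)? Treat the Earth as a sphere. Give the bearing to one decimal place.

143.1°

Δλ = -171.750 − 150.813 = -322.563°; wrapped into (−180°, 180°]: 37.437°.
θ = atan2( sin Δλ · cos φ₂ , cos φ₁ · sin φ₂ − sin φ₁ · cos φ₂ · cos Δλ )
  = atan2(0.59026, -0.78585) = 143.089° → normalised to [0°, 360°): 143.089°.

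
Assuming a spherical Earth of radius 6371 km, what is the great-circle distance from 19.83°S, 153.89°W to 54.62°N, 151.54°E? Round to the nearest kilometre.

9758 km

Δλ = 151.54 − -153.89 = 305.43°; wrapped into (−180°, 180°]: -54.57°.
Δφ = 54.62 − -19.83 = 74.45°.
a = sin²(Δφ/2) + cos φ₁ · cos φ₂ · sin²(Δλ/2) = 0.480419.
c = 2·atan2(√a, √(1−a)) = 1.53163 rad → d = 6371·c ≈ 9757.98 km.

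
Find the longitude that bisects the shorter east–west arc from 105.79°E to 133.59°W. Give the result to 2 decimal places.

Signed shortest Δλ from +105.79° to -133.59° is +120.62°.
Midpoint longitude = +105.79° + (+120.62°)/2 = +105.79° + 60.31° = +166.10°.
(The naïve average (+105.79 + -133.59)/2 = -13.9° is on the wrong side of the globe.)

166.10°E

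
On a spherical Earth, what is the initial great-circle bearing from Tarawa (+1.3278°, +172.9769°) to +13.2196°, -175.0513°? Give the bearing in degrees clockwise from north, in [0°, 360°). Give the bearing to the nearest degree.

44°

Δλ = -175.0513 − 172.9769 = -348.0282°; wrapped into (−180°, 180°]: 11.9718°.
θ = atan2( sin Δλ · cos φ₂ , cos φ₁ · sin φ₂ − sin φ₁ · cos φ₂ · cos Δλ )
  = atan2(0.20193, 0.20655) = 44.352° → normalised to [0°, 360°): 44.352°.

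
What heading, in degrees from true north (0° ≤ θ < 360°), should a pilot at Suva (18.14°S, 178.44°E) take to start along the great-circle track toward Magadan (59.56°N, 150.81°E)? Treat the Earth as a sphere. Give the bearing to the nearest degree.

346°

Δλ = 150.81 − 178.44 = -27.63°.
θ = atan2( sin Δλ · cos φ₂ , cos φ₁ · sin φ₂ − sin φ₁ · cos φ₂ · cos Δλ )
  = atan2(-0.23496, 0.95906) = -13.766° → normalised to [0°, 360°): 346.234°.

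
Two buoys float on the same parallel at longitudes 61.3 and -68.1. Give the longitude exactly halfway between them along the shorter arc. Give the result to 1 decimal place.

Signed shortest Δλ from +61.3° to -68.1° is -129.4°.
Midpoint longitude = +61.3° + (-129.4°)/2 = +61.3° − 64.7° = -3.4°.

-3.4°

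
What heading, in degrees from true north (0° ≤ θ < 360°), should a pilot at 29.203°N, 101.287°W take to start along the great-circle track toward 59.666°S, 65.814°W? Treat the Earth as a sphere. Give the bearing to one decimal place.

Δλ = -65.814 − -101.287 = 35.473°.
θ = atan2( sin Δλ · cos φ₂ , cos φ₁ · sin φ₂ − sin φ₁ · cos φ₂ · cos Δλ )
  = atan2(0.29308, -0.95407) = 162.923° → normalised to [0°, 360°): 162.923°.

162.9°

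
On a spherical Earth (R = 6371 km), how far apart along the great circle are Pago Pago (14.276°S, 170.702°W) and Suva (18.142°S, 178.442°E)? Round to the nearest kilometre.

Δλ = 178.442 − -170.702 = 349.144°; wrapped into (−180°, 180°]: -10.856°.
Δφ = -18.142 − -14.276 = -3.866°.
a = sin²(Δφ/2) + cos φ₁ · cos φ₂ · sin²(Δλ/2) = 0.009379.
c = 2·atan2(√a, √(1−a)) = 0.19399 rad → d = 6371·c ≈ 1235.91 km.

1236 km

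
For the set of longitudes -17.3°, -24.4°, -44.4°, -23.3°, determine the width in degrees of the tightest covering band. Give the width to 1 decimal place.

27.1°

Sort the longitudes: -44.4°, -24.4°, -23.3°, -17.3°.
Eastward gaps between consecutive values (wrapping around): 20.0°, 1.1°, 6.0°, 332.9°.
Largest gap = 332.9° ⇒ minimal covering band is its complement: 360° − 332.9° = 27.1°.
Band runs from -44.4° eastward to -17.3°.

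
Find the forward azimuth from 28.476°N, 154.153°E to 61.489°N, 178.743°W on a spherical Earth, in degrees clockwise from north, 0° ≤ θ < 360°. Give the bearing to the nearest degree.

Δλ = -178.743 − 154.153 = -332.896°; wrapped into (−180°, 180°]: 27.104°.
θ = atan2( sin Δλ · cos φ₂ , cos φ₁ · sin φ₂ − sin φ₁ · cos φ₂ · cos Δλ )
  = atan2(0.21747, 0.56982) = 20.889° → normalised to [0°, 360°): 20.889°.

21°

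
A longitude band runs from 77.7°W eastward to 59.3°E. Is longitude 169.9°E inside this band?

No

Band width going east from -77.7° to +59.3°: ((59.3 − -77.7) mod 360) = 137.0°.
Offset of +169.9° east of the west edge: ((169.9 − -77.7) mod 360) = 247.6°.
247.6° > 137.0° ⇒ outside.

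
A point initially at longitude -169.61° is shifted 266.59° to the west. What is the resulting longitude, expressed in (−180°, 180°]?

Start at -169.61°; shift −266.59° → -436.20°.
-436.20° lies outside (−180°, 180°]; add 360° → -76.20°.

-76.20°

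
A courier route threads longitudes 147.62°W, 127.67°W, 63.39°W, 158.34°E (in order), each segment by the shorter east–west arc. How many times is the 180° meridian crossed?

Leg 1: -147.62° → -127.67°, shortest Δλ = 19.95° (east) — does not cross 180°.
Leg 2: -127.67° → -63.39°, shortest Δλ = 64.28° (east) — does not cross 180°.
Leg 3: -63.39° → +158.34°, shortest Δλ = -138.27° (west) — crosses 180°.
Total crossings: 1.

1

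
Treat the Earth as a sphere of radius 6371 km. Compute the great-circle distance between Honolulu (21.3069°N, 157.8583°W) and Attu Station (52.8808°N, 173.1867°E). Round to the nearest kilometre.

Δλ = 173.1867 − -157.8583 = 331.0450°; wrapped into (−180°, 180°]: -28.9550°.
Δφ = 52.8808 − 21.3069 = 31.5739°.
a = sin²(Δφ/2) + cos φ₁ · cos φ₂ · sin²(Δλ/2) = 0.109156.
c = 2·atan2(√a, √(1−a)) = 0.67343 rad → d = 6371·c ≈ 4290.42 km.

4290 km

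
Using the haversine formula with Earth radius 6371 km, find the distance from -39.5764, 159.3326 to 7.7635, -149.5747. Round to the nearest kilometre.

7430 km

Δλ = -149.5747 − 159.3326 = -308.9073°; wrapped into (−180°, 180°]: 51.0927°.
Δφ = 7.7635 − -39.5764 = 47.3399°.
a = sin²(Δφ/2) + cos φ₁ · cos φ₂ · sin²(Δλ/2) = 0.303203.
c = 2·atan2(√a, √(1−a)) = 1.16626 rad → d = 6371·c ≈ 7430.23 km.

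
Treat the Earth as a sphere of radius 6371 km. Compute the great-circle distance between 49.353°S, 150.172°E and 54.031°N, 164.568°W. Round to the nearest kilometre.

12250 km

Δλ = -164.568 − 150.172 = -314.740°; wrapped into (−180°, 180°]: 45.260°.
Δφ = 54.031 − -49.353 = 103.384°.
a = sin²(Δφ/2) + cos φ₁ · cos φ₂ · sin²(Δλ/2) = 0.672383.
c = 2·atan2(√a, √(1−a)) = 1.92279 rad → d = 6371·c ≈ 12250.07 km.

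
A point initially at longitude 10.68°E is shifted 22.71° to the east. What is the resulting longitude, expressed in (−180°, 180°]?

33.39°E

Start at +10.68°; shift +22.71° → +33.39°.
+33.39° already lies in (−180°, 180°].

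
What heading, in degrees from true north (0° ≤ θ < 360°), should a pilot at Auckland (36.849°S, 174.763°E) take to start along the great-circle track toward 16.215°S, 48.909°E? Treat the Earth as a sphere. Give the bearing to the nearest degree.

Δλ = 48.909 − 174.763 = -125.854°.
θ = atan2( sin Δλ · cos φ₂ , cos φ₁ · sin φ₂ − sin φ₁ · cos φ₂ · cos Δλ )
  = atan2(-0.77827, -0.56074) = -125.773° → normalised to [0°, 360°): 234.227°.

234°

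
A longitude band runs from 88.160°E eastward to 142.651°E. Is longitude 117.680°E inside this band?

Yes

Band width going east from +88.160° to +142.651°: ((142.651 − 88.160) mod 360) = 54.491°.
Offset of +117.680° east of the west edge: ((117.680 − 88.160) mod 360) = 29.520°.
29.520° ≤ 54.491° ⇒ inside.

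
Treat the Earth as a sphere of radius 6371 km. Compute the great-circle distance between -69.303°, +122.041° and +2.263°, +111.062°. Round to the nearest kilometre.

Δλ = 111.062 − 122.041 = -10.979°.
Δφ = 2.263 − -69.303 = 71.566°.
a = sin²(Δφ/2) + cos φ₁ · cos φ₂ · sin²(Δλ/2) = 0.345126.
c = 2·atan2(√a, √(1−a)) = 1.25587 rad → d = 6371·c ≈ 8001.13 km.

8001 km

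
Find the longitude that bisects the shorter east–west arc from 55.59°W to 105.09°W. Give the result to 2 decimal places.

80.34°W

Signed shortest Δλ from -55.59° to -105.09° is -49.50°.
Midpoint longitude = -55.59° + (-49.50°)/2 = -55.59° − 24.75° = -80.34°.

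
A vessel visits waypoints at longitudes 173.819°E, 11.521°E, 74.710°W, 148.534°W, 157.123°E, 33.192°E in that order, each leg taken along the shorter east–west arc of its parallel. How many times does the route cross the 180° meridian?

1

Leg 1: +173.819° → +11.521°, shortest Δλ = -162.298° (west) — does not cross 180°.
Leg 2: +11.521° → -74.710°, shortest Δλ = -86.231° (west) — does not cross 180°.
Leg 3: -74.710° → -148.534°, shortest Δλ = -73.824° (west) — does not cross 180°.
Leg 4: -148.534° → +157.123°, shortest Δλ = -54.343° (west) — crosses 180°.
Leg 5: +157.123° → +33.192°, shortest Δλ = -123.931° (west) — does not cross 180°.
Total crossings: 1.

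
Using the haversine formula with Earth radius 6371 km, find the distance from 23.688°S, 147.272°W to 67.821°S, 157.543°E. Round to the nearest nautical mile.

Δλ = 157.543 − -147.272 = 304.815°; wrapped into (−180°, 180°]: -55.185°.
Δφ = -67.821 − -23.688 = -44.133°.
a = sin²(Δφ/2) + cos φ₁ · cos φ₂ · sin²(Δλ/2) = 0.215301.
c = 2·atan2(√a, √(1−a)) = 0.96502 rad → d = 6371·c ≈ 6148.17 km ≈ 3319.74 nmi.

3320 nmi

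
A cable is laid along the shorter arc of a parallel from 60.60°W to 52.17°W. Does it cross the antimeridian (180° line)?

No

Signed shortest Δλ = ((-52.17 − -60.60 + 180) mod 360) − 180 = 8.43°.
Going east by 8.43° from -60.60° reaches -52.17° without touching 180°.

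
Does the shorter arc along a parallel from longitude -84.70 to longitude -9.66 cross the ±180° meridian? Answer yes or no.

Signed shortest Δλ = ((-9.66 − -84.70 + 180) mod 360) − 180 = 75.04°.
Going east by 75.04° from -84.70° reaches -9.66° without touching 180°.

No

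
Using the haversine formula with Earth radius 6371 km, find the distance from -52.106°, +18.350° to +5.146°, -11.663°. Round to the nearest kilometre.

6970 km

Δλ = -11.663 − 18.350 = -30.013°.
Δφ = 5.146 − -52.106 = 57.252°.
a = sin²(Δφ/2) + cos φ₁ · cos φ₂ · sin²(Δλ/2) = 0.270540.
c = 2·atan2(√a, √(1−a)) = 1.09402 rad → d = 6371·c ≈ 6969.98 km.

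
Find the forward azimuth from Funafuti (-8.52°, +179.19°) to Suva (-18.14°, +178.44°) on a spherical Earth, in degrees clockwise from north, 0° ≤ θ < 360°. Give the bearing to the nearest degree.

Δλ = 178.44 − 179.19 = -0.75°.
θ = atan2( sin Δλ · cos φ₂ , cos φ₁ · sin φ₂ − sin φ₁ · cos φ₂ · cos Δλ )
  = atan2(-0.01244, -0.16712) = -175.743° → normalised to [0°, 360°): 184.257°.

184°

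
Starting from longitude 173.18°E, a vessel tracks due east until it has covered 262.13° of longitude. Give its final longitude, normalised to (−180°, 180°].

75.31°E

Start at +173.18°; shift +262.13° → +435.31°.
+435.31° lies outside (−180°, 180°]; subtract 360° → +75.31°.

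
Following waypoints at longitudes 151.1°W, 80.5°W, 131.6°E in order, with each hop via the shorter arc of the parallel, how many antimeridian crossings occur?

Leg 1: -151.1° → -80.5°, shortest Δλ = 70.6° (east) — does not cross 180°.
Leg 2: -80.5° → +131.6°, shortest Δλ = -147.9° (west) — crosses 180°.
Total crossings: 1.

1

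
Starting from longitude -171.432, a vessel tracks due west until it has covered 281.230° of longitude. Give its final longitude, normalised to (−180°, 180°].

-92.662°

Start at -171.432°; shift −281.230° → -452.662°.
-452.662° lies outside (−180°, 180°]; add 360° → -92.662°.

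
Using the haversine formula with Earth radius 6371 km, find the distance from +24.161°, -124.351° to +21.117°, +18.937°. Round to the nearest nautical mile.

7345 nmi

Δλ = 18.937 − -124.351 = 143.288°.
Δφ = 21.117 − 24.161 = -3.044°.
a = sin²(Δφ/2) + cos φ₁ · cos φ₂ · sin²(Δλ/2) = 0.767423.
c = 2·atan2(√a, √(1−a)) = 2.13512 rad → d = 6371·c ≈ 13602.87 km ≈ 7344.96 nmi.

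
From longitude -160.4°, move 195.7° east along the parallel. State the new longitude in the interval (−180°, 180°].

+35.3°

Start at -160.4°; shift +195.7° → +35.3°.
+35.3° already lies in (−180°, 180°].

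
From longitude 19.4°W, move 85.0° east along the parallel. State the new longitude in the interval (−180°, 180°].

Start at -19.4°; shift +85.0° → +65.6°.
+65.6° already lies in (−180°, 180°].

65.6°E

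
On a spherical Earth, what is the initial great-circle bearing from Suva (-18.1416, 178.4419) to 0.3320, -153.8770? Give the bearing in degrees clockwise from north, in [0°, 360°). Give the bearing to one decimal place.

Δλ = -153.8770 − 178.4419 = -332.3189°; wrapped into (−180°, 180°]: 27.6811°.
θ = atan2( sin Δλ · cos φ₂ , cos φ₁ · sin φ₂ − sin φ₁ · cos φ₂ · cos Δλ )
  = atan2(0.46454, 0.28123) = 58.810° → normalised to [0°, 360°): 58.810°.

58.8°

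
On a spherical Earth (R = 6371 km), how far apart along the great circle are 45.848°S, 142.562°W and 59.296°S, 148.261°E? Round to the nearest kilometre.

Δλ = 148.261 − -142.562 = 290.823°; wrapped into (−180°, 180°]: -69.177°.
Δφ = -59.296 − -45.848 = -13.448°.
a = sin²(Δφ/2) + cos φ₁ · cos φ₂ · sin²(Δλ/2) = 0.128326.
c = 2·atan2(√a, √(1−a)) = 0.73274 rad → d = 6371·c ≈ 4668.26 km.

4668 km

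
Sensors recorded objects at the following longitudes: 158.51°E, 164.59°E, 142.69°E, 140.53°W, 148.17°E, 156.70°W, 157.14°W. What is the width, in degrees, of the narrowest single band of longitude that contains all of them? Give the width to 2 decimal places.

Sort the longitudes: -157.14°, -156.70°, -140.53°, +142.69°, +148.17°, +158.51°, +164.59°.
Eastward gaps between consecutive values (wrapping around): 0.44°, 16.17°, 283.22°, 5.48°, 10.34°, 6.08°, 38.27°.
Largest gap = 283.22° ⇒ minimal covering band is its complement: 360° − 283.22° = 76.78°.
Band runs from +142.69° eastward to -140.53°, crossing the antimeridian.

76.78°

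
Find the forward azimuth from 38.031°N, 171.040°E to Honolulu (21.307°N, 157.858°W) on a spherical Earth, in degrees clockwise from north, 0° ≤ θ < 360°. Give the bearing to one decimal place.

113.1°

Δλ = -157.858 − 171.040 = -328.898°; wrapped into (−180°, 180°]: 31.102°.
θ = atan2( sin Δλ · cos φ₂ , cos φ₁ · sin φ₂ − sin φ₁ · cos φ₂ · cos Δλ )
  = atan2(0.48125, -0.20525) = 113.098° → normalised to [0°, 360°): 113.098°.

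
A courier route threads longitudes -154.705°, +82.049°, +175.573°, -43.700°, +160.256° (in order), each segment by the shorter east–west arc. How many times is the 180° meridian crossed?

Leg 1: -154.705° → +82.049°, shortest Δλ = -123.246° (west) — crosses 180°.
Leg 2: +82.049° → +175.573°, shortest Δλ = 93.524° (east) — does not cross 180°.
Leg 3: +175.573° → -43.700°, shortest Δλ = 140.727° (east) — crosses 180°.
Leg 4: -43.700° → +160.256°, shortest Δλ = -156.044° (west) — crosses 180°.
Total crossings: 3.

3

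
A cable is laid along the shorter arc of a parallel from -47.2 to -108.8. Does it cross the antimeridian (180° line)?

No

Signed shortest Δλ = ((-108.8 − -47.2 + 180) mod 360) − 180 = -61.6°.
Going west by 61.6° from -47.2° reaches -108.8° without touching 180°.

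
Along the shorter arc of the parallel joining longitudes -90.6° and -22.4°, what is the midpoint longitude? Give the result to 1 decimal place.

Signed shortest Δλ from -90.6° to -22.4° is +68.2°.
Midpoint longitude = -90.6° + (+68.2°)/2 = -90.6° + 34.1° = -56.5°.

-56.5°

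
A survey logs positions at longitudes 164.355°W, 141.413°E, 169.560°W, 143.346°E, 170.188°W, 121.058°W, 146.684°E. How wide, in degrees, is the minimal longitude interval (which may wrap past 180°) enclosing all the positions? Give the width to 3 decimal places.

97.529°

Sort the longitudes: -170.188°, -169.560°, -164.355°, -121.058°, +141.413°, +143.346°, +146.684°.
Eastward gaps between consecutive values (wrapping around): 0.628°, 5.205°, 43.297°, 262.471°, 1.933°, 3.338°, 43.128°.
Largest gap = 262.471° ⇒ minimal covering band is its complement: 360° − 262.471° = 97.529°.
Band runs from +141.413° eastward to -121.058°, crossing the antimeridian.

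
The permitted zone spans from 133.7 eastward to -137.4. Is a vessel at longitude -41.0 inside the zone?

Band width going east from +133.7° to -137.4°: ((-137.4 − 133.7) mod 360) = 88.9°.
Offset of -41.0° east of the west edge: ((-41.0 − 133.7) mod 360) = 185.3°.
185.3° > 88.9° ⇒ outside.

No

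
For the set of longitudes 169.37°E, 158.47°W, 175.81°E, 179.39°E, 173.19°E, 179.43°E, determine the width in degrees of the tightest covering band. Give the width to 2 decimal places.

Sort the longitudes: -158.47°, +169.37°, +173.19°, +175.81°, +179.39°, +179.43°.
Eastward gaps between consecutive values (wrapping around): 327.84°, 3.82°, 2.62°, 3.58°, 0.04°, 22.10°.
Largest gap = 327.84° ⇒ minimal covering band is its complement: 360° − 327.84° = 32.16°.
Band runs from +169.37° eastward to -158.47°, crossing the antimeridian.

32.16°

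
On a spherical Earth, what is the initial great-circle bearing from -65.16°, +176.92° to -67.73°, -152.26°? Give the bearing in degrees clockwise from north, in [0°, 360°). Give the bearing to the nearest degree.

116°

Δλ = -152.26 − 176.92 = -329.18°; wrapped into (−180°, 180°]: 30.82°.
θ = atan2( sin Δλ · cos φ₂ , cos φ₁ · sin φ₂ − sin φ₁ · cos φ₂ · cos Δλ )
  = atan2(0.19416, -0.09341) = 115.691° → normalised to [0°, 360°): 115.691°.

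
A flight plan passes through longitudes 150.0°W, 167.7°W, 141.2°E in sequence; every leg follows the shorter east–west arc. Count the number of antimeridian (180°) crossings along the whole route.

1

Leg 1: -150.0° → -167.7°, shortest Δλ = -17.7° (west) — does not cross 180°.
Leg 2: -167.7° → +141.2°, shortest Δλ = -51.1° (west) — crosses 180°.
Total crossings: 1.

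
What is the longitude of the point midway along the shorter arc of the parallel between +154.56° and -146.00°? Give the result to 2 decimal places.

Signed shortest Δλ from +154.56° to -146.00° is +59.44°.
Midpoint longitude = +154.56° + (+59.44°)/2 = +154.56° + 29.72° = +184.28°.
Normalise into (−180°, 180°]: -175.72°.
(The naïve average (+154.56 + -146.00)/2 = 4.28° is on the wrong side of the globe.)

-175.72°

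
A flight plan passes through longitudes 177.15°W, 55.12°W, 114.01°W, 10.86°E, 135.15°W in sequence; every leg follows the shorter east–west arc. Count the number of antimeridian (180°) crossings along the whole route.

0

Leg 1: -177.15° → -55.12°, shortest Δλ = 122.03° (east) — does not cross 180°.
Leg 2: -55.12° → -114.01°, shortest Δλ = -58.89° (west) — does not cross 180°.
Leg 3: -114.01° → +10.86°, shortest Δλ = 124.87° (east) — does not cross 180°.
Leg 4: +10.86° → -135.15°, shortest Δλ = -146.01° (west) — does not cross 180°.
Total crossings: 0.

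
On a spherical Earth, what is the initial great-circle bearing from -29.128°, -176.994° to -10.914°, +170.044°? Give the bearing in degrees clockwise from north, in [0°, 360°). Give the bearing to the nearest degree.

324°

Δλ = 170.044 − -176.994 = 347.038°; wrapped into (−180°, 180°]: -12.962°.
θ = atan2( sin Δλ · cos φ₂ , cos φ₁ · sin φ₂ − sin φ₁ · cos φ₂ · cos Δλ )
  = atan2(-0.22025, 0.30039) = -36.249° → normalised to [0°, 360°): 323.751°.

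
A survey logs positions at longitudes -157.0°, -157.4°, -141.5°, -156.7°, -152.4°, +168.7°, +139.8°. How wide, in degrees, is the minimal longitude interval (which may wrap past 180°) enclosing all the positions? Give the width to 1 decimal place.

Sort the longitudes: -157.4°, -157.0°, -156.7°, -152.4°, -141.5°, +139.8°, +168.7°.
Eastward gaps between consecutive values (wrapping around): 0.4°, 0.3°, 4.3°, 10.9°, 281.3°, 28.9°, 33.9°.
Largest gap = 281.3° ⇒ minimal covering band is its complement: 360° − 281.3° = 78.7°.
Band runs from +139.8° eastward to -141.5°, crossing the antimeridian.

78.7°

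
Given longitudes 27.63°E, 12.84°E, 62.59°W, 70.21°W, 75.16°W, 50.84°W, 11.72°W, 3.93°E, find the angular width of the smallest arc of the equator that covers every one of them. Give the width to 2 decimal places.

102.79°

Sort the longitudes: -75.16°, -70.21°, -62.59°, -50.84°, -11.72°, +3.93°, +12.84°, +27.63°.
Eastward gaps between consecutive values (wrapping around): 4.95°, 7.62°, 11.75°, 39.12°, 15.65°, 8.91°, 14.79°, 257.21°.
Largest gap = 257.21° ⇒ minimal covering band is its complement: 360° − 257.21° = 102.79°.
Band runs from -75.16° eastward to +27.63°.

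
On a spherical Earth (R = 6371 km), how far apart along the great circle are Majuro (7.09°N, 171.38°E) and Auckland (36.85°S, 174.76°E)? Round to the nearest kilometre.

4899 km

Δλ = 174.76 − 171.38 = 3.38°.
Δφ = -36.85 − 7.09 = -43.94°.
a = sin²(Δφ/2) + cos φ₁ · cos φ₂ · sin²(Δλ/2) = 0.140657.
c = 2·atan2(√a, √(1−a)) = 0.76889 rad → d = 6371·c ≈ 4898.57 km.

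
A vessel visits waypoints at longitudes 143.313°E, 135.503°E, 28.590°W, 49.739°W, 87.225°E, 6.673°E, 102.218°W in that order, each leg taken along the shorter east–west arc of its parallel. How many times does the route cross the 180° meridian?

0

Leg 1: +143.313° → +135.503°, shortest Δλ = -7.81° (west) — does not cross 180°.
Leg 2: +135.503° → -28.590°, shortest Δλ = -164.093° (west) — does not cross 180°.
Leg 3: -28.590° → -49.739°, shortest Δλ = -21.149° (west) — does not cross 180°.
Leg 4: -49.739° → +87.225°, shortest Δλ = 136.964° (east) — does not cross 180°.
Leg 5: +87.225° → +6.673°, shortest Δλ = -80.552° (west) — does not cross 180°.
Leg 6: +6.673° → -102.218°, shortest Δλ = -108.891° (west) — does not cross 180°.
Total crossings: 0.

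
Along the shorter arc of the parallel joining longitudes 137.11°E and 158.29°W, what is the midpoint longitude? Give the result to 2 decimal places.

Signed shortest Δλ from +137.11° to -158.29° is +64.60°.
Midpoint longitude = +137.11° + (+64.60°)/2 = +137.11° + 32.30° = +169.41°.
(The naïve average (+137.11 + -158.29)/2 = -10.59° is on the wrong side of the globe.)

169.41°E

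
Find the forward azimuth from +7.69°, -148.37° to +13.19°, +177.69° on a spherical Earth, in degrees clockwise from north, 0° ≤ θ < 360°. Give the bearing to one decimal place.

Δλ = 177.69 − -148.37 = 326.06°; wrapped into (−180°, 180°]: -33.94°.
θ = atan2( sin Δλ · cos φ₂ , cos φ₁ · sin φ₂ − sin φ₁ · cos φ₂ · cos Δλ )
  = atan2(-0.54360, 0.11804) = -77.748° → normalised to [0°, 360°): 282.252°.

282.3°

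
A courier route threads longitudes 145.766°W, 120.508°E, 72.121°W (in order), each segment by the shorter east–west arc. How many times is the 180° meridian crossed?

Leg 1: -145.766° → +120.508°, shortest Δλ = -93.726° (west) — crosses 180°.
Leg 2: +120.508° → -72.121°, shortest Δλ = 167.371° (east) — crosses 180°.
Total crossings: 2.

2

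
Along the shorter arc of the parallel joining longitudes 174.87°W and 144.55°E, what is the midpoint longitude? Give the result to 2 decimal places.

Signed shortest Δλ from -174.87° to +144.55° is -40.58°.
Midpoint longitude = -174.87° + (-40.58°)/2 = -174.87° − 20.29° = -195.16°.
Normalise into (−180°, 180°]: +164.84°.
(The naïve average (-174.87 + +144.55)/2 = -15.16° is on the wrong side of the globe.)

164.84°E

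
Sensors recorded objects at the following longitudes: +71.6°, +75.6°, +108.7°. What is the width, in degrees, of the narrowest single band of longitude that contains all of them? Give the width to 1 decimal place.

Sort the longitudes: +71.6°, +75.6°, +108.7°.
Eastward gaps between consecutive values (wrapping around): 4.0°, 33.1°, 322.9°.
Largest gap = 322.9° ⇒ minimal covering band is its complement: 360° − 322.9° = 37.1°.
Band runs from +71.6° eastward to +108.7°.

37.1°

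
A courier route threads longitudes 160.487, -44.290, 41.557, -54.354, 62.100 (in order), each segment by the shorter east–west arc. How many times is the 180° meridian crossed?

1

Leg 1: +160.487° → -44.290°, shortest Δλ = 155.223° (east) — crosses 180°.
Leg 2: -44.290° → +41.557°, shortest Δλ = 85.847° (east) — does not cross 180°.
Leg 3: +41.557° → -54.354°, shortest Δλ = -95.911° (west) — does not cross 180°.
Leg 4: -54.354° → +62.100°, shortest Δλ = 116.454° (east) — does not cross 180°.
Total crossings: 1.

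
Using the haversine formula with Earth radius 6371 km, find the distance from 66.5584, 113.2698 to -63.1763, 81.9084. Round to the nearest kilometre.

Δλ = 81.9084 − 113.2698 = -31.3614°.
Δφ = -63.1763 − 66.5584 = -129.7347°.
a = sin²(Δφ/2) + cos φ₁ · cos φ₂ · sin²(Δλ/2) = 0.832730.
c = 2·atan2(√a, √(1−a)) = 2.29891 rad → d = 6371·c ≈ 14646.33 km.

14646 km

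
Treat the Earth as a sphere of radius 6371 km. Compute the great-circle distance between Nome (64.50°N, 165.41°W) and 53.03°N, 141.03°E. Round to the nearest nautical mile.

Δλ = 141.03 − -165.41 = 306.44°; wrapped into (−180°, 180°]: -53.56°.
Δφ = 53.03 − 64.50 = -11.47°.
a = sin²(Δφ/2) + cos φ₁ · cos φ₂ · sin²(Δλ/2) = 0.062546.
c = 2·atan2(√a, √(1−a)) = 0.50555 rad → d = 6371·c ≈ 3220.87 km ≈ 1739.13 nmi.

1739 nmi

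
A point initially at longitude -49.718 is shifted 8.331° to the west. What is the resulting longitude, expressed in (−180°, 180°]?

-58.049°

Start at -49.718°; shift −8.331° → -58.049°.
-58.049° already lies in (−180°, 180°].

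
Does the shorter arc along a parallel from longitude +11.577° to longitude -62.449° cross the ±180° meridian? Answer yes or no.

No

Signed shortest Δλ = ((-62.449 − 11.577 + 180) mod 360) − 180 = -74.026°.
Going west by 74.026° from +11.577° reaches -62.449° without touching 180°.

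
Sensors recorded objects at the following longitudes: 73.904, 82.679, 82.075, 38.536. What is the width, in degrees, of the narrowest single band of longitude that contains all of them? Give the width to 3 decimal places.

Sort the longitudes: +38.536°, +73.904°, +82.075°, +82.679°.
Eastward gaps between consecutive values (wrapping around): 35.368°, 8.171°, 0.604°, 315.857°.
Largest gap = 315.857° ⇒ minimal covering band is its complement: 360° − 315.857° = 44.143°.
Band runs from +38.536° eastward to +82.679°.

44.143°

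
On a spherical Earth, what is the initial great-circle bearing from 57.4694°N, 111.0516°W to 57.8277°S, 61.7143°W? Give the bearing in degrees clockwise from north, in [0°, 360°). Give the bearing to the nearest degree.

Δλ = -61.7143 − -111.0516 = 49.3373°.
θ = atan2( sin Δλ · cos φ₂ , cos φ₁ · sin φ₂ − sin φ₁ · cos φ₂ · cos Δλ )
  = atan2(0.40391, -0.74770) = 151.622° → normalised to [0°, 360°): 151.622°.

152°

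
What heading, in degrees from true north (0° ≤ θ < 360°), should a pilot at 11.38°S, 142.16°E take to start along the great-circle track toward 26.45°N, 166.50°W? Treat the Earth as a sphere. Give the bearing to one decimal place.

52.0°

Δλ = -166.50 − 142.16 = -308.66°; wrapped into (−180°, 180°]: 51.34°.
θ = atan2( sin Δλ · cos φ₂ , cos φ₁ · sin φ₂ − sin φ₁ · cos φ₂ · cos Δλ )
  = atan2(0.69913, 0.54702) = 51.959° → normalised to [0°, 360°): 51.959°.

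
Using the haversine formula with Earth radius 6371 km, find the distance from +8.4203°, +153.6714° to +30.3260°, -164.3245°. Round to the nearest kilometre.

4992 km

Δλ = -164.3245 − 153.6714 = -317.9959°; wrapped into (−180°, 180°]: 42.0041°.
Δφ = 30.3260 − 8.4203 = 21.9057°.
a = sin²(Δφ/2) + cos φ₁ · cos φ₂ · sin²(Δλ/2) = 0.145780.
c = 2·atan2(√a, √(1−a)) = 0.78351 rad → d = 6371·c ≈ 4991.75 km.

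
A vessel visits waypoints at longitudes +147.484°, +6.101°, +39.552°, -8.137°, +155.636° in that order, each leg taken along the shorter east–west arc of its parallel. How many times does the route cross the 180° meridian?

0

Leg 1: +147.484° → +6.101°, shortest Δλ = -141.383° (west) — does not cross 180°.
Leg 2: +6.101° → +39.552°, shortest Δλ = 33.451° (east) — does not cross 180°.
Leg 3: +39.552° → -8.137°, shortest Δλ = -47.689° (west) — does not cross 180°.
Leg 4: -8.137° → +155.636°, shortest Δλ = 163.773° (east) — does not cross 180°.
Total crossings: 0.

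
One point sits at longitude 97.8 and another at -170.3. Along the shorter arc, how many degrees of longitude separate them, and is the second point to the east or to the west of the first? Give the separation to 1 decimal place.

Raw difference: -170.3 − 97.8 = -268.1°.
Normalise into (−180°, 180°]: -268.1° + 360° = 91.9°.
Positive ⇒ the second point lies to the east; separation 91.9°.

91.9° east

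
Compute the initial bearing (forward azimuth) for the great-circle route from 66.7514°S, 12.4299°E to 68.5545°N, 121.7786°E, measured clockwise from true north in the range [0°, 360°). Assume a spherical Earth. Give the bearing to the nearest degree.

53°

Δλ = 121.7786 − 12.4299 = 109.3487°.
θ = atan2( sin Δλ · cos φ₂ , cos φ₁ · sin φ₂ − sin φ₁ · cos φ₂ · cos Δλ )
  = atan2(0.34497, 0.25609) = 53.411° → normalised to [0°, 360°): 53.411°.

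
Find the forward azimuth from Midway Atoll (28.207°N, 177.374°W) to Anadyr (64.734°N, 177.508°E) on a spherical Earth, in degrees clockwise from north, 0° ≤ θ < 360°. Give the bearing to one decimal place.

356.3°

Δλ = 177.508 − -177.374 = 354.882°; wrapped into (−180°, 180°]: -5.118°.
θ = atan2( sin Δλ · cos φ₂ , cos φ₁ · sin φ₂ − sin φ₁ · cos φ₂ · cos Δλ )
  = atan2(-0.03808, 0.59601) = -3.655° → normalised to [0°, 360°): 356.345°.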